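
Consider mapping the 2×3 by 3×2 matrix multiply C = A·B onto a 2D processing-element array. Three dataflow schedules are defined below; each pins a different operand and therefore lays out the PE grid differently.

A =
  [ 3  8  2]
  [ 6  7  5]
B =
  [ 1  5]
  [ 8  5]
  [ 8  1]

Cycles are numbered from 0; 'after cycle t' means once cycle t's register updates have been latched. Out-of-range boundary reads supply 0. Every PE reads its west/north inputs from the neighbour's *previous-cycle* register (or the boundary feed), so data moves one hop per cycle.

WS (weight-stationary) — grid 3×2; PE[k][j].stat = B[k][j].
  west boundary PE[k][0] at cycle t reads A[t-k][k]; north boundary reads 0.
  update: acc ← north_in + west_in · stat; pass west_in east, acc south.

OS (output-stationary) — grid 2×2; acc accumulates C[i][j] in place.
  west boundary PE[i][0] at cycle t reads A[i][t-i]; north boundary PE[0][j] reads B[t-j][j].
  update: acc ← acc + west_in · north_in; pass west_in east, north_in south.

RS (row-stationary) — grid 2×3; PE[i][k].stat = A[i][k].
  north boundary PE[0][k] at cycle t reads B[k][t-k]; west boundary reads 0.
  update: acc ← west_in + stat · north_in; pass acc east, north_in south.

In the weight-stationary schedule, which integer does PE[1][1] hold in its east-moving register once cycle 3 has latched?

Tracing WS — 3×2 array, target PE[1][1]:
  cycle 0: PE[0][1] → acc 0, east 0, south 0
  cycle 0: PE[1][0] → acc 0, east 0, south 0
  cycle 0: PE[1][1] → acc 0, east 0, south 0
  cycle 1: PE[0][1] → acc 15, east 3, south 15
  cycle 1: PE[1][0] → acc 67, east 8, south 67
  cycle 1: PE[1][1] → acc 0, east 0, south 0
  cycle 2: PE[0][1] → acc 30, east 6, south 30
  cycle 2: PE[1][0] → acc 62, east 7, south 62
  cycle 2: PE[1][1] → acc 55, east 8, south 55
  cycle 3: PE[0][1] → acc 0, east 0, south 0
  cycle 3: PE[1][0] → acc 0, east 0, south 0
  cycle 3: PE[1][1] → acc 65, east 7, south 65

register = 7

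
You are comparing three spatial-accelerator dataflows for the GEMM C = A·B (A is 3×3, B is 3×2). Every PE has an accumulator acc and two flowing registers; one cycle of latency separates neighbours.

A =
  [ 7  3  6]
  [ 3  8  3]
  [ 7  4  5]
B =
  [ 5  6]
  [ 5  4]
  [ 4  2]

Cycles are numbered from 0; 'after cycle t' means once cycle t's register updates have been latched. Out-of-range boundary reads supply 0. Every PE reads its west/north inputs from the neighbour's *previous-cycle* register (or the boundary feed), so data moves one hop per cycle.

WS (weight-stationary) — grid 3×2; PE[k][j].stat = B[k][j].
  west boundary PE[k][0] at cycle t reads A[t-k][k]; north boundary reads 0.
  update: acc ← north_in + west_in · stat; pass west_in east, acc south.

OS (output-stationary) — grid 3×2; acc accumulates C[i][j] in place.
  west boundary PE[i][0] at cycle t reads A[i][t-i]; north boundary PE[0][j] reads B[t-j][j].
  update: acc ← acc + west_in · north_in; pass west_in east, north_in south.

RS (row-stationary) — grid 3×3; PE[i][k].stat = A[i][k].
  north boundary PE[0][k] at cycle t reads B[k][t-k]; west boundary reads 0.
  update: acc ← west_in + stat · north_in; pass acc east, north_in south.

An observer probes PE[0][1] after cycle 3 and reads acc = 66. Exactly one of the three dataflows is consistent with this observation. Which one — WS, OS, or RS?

dataflow = OS

Under WS (3×2), PE[0][1]:
  @0  [0,1]  acc 0  |  →0  ↓0
  @1  [0,1]  acc 42  |  →7  ↓42
  @2  [0,1]  acc 18  |  →3  ↓18
  @3  [0,1]  acc 42  |  →7  ↓42
Under OS (3×2), PE[0][1]:
  @0  [0,1]  acc 0  |  →0  ↓0
  @1  [0,1]  acc 42  |  →7  ↓6
  @2  [0,1]  acc 54  |  →3  ↓4
  @3  [0,1]  acc 66  |  →6  ↓2
Under RS (3×3), PE[0][1]:
  @0  [0,1]  acc 0  |  →0  ↓0
  @1  [0,1]  acc 50  |  →50  ↓5
  @2  [0,1]  acc 54  |  →54  ↓4
  @3  [0,1]  acc 0  |  →0  ↓0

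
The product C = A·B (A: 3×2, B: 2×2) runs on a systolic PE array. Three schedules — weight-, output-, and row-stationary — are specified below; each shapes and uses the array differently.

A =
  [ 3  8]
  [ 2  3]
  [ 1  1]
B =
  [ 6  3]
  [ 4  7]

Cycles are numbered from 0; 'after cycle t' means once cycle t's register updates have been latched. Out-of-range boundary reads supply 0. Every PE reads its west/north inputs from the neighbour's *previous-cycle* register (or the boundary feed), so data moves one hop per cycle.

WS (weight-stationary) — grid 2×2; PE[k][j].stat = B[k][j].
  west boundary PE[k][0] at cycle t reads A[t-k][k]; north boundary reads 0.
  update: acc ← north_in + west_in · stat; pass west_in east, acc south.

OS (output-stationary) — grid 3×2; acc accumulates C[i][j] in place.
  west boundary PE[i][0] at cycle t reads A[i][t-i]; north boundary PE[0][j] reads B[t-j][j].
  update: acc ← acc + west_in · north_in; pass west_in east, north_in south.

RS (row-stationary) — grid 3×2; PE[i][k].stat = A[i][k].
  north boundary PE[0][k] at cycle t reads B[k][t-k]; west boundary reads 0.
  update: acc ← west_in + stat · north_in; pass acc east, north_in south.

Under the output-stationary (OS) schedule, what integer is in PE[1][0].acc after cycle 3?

OS (3×2). Following PE[1][0] plus its west/north inputs:
  after 0 — PE[0][0] acc=18, pass-E 3, pass-S 6
  after 0 — PE[1][0] acc=0, pass-E 0, pass-S 0
  after 1 — PE[0][0] acc=50, pass-E 8, pass-S 4
  after 1 — PE[1][0] acc=12, pass-E 2, pass-S 6
  after 2 — PE[0][0] acc=50, pass-E 0, pass-S 0
  after 2 — PE[1][0] acc=24, pass-E 3, pass-S 4
  after 3 — PE[0][0] acc=50, pass-E 0, pass-S 0
  after 3 — PE[1][0] acc=24, pass-E 0, pass-S 0

PE[1][0].acc = 24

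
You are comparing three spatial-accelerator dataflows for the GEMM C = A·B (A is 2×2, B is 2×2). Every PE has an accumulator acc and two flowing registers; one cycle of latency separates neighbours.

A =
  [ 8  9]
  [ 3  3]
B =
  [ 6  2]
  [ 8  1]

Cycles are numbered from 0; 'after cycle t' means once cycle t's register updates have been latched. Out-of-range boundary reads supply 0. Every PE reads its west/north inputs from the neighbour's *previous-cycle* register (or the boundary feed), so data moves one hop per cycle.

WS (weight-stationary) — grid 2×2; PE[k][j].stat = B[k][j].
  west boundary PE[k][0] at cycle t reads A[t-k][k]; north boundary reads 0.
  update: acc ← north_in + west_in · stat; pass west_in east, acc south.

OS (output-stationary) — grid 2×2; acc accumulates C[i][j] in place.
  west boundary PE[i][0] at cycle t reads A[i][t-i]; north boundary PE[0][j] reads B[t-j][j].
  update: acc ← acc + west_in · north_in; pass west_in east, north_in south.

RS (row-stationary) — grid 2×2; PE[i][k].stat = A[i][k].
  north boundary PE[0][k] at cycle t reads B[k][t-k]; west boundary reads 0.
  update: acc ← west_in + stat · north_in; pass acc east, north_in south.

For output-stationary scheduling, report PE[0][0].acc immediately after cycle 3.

PE[0][0].acc = 120

OS on a 2×2 grid — tracing PE[0][0] and its feeders:
  t=0 PE[0][0]: acc=48 h=8 v=6
  t=1 PE[0][0]: acc=120 h=9 v=8
  t=2 PE[0][0]: acc=120 h=0 v=0
  t=3 PE[0][0]: acc=120 h=0 v=0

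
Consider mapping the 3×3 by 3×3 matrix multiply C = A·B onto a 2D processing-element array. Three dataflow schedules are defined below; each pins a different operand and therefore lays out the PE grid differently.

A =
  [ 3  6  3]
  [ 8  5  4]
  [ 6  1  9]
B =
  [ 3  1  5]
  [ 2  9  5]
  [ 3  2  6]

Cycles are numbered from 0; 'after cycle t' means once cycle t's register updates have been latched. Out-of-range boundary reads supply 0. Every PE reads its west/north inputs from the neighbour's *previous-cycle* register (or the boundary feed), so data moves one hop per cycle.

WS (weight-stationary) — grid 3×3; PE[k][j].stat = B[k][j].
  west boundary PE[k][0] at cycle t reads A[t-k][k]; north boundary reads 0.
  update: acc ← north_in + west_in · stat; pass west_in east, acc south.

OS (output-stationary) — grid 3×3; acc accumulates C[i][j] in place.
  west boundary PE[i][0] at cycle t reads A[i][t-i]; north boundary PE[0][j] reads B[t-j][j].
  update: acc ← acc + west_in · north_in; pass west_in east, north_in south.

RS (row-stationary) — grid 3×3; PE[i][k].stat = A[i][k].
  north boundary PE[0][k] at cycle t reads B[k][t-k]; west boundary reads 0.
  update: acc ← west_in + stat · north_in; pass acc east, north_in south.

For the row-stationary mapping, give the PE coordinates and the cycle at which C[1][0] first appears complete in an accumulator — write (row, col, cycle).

(row, col, cycle) = (1, 2, 3)

RS — PE[1][2] is where C[1][0] collects:
  after 0 — PE[1][2] acc=0, pass-E 0, pass-S 0
  after 1 — PE[1][2] acc=0, pass-E 0, pass-S 0
  after 2 — PE[1][2] acc=0, pass-E 0, pass-S 0
  after 3 — PE[1][2] acc=46, pass-E 46, pass-S 3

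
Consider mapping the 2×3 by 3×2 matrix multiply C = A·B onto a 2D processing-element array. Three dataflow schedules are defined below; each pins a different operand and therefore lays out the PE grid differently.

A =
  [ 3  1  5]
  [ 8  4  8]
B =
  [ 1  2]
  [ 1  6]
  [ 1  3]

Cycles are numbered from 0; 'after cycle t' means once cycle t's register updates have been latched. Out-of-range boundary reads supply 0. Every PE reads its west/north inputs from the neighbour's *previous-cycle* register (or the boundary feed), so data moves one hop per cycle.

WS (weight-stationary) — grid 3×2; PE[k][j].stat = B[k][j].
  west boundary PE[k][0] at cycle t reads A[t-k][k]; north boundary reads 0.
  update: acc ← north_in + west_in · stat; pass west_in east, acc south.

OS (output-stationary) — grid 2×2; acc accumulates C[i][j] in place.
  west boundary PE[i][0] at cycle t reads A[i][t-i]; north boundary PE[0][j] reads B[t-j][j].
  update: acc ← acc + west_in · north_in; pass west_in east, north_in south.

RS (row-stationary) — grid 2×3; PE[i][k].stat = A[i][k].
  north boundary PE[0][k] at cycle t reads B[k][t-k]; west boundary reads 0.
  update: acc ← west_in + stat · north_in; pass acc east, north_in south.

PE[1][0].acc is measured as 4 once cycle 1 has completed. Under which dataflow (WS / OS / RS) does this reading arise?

dataflow = WS

— WS: 3×2; PE[1][0] trace:
  after 0 — PE[1][0] acc=0, pass-E 0, pass-S 0
  after 1 — PE[1][0] acc=4, pass-E 1, pass-S 4
— OS: 2×2; PE[1][0] trace:
  after 0 — PE[1][0] acc=0, pass-E 0, pass-S 0
  after 1 — PE[1][0] acc=8, pass-E 8, pass-S 1
— RS: 2×3; PE[1][0] trace:
  after 0 — PE[1][0] acc=0, pass-E 0, pass-S 0
  after 1 — PE[1][0] acc=8, pass-E 8, pass-S 1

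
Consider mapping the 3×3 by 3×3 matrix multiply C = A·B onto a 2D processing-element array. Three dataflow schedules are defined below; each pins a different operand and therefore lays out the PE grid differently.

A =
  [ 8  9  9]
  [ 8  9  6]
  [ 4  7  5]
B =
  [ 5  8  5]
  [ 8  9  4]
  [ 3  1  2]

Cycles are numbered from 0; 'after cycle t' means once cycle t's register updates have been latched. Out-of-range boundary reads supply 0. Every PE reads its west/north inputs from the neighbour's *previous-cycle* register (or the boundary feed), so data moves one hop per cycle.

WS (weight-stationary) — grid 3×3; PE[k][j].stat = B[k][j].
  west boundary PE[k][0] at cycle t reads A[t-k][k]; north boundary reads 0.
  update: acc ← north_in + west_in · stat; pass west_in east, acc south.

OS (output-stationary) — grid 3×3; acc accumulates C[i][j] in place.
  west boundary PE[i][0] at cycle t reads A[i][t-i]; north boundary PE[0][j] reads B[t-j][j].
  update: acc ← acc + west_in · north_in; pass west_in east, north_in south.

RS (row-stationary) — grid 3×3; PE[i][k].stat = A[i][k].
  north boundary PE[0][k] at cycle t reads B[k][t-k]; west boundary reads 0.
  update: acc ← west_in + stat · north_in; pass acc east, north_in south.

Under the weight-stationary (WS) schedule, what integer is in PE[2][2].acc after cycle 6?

WS on a 3×3 grid — tracing PE[2][2] and its feeders:
  t=0 PE[1][2]: acc=0 h=0 v=0
  t=0 PE[2][1]: acc=0 h=0 v=0
  t=0 PE[2][2]: acc=0 h=0 v=0
  t=1 PE[1][2]: acc=0 h=0 v=0
  t=1 PE[2][1]: acc=0 h=0 v=0
  t=1 PE[2][2]: acc=0 h=0 v=0
  t=2 PE[1][2]: acc=0 h=0 v=0
  t=2 PE[2][1]: acc=0 h=0 v=0
  t=2 PE[2][2]: acc=0 h=0 v=0
  t=3 PE[1][2]: acc=76 h=9 v=76
  t=3 PE[2][1]: acc=154 h=9 v=154
  t=3 PE[2][2]: acc=0 h=0 v=0
  t=4 PE[1][2]: acc=76 h=9 v=76
  t=4 PE[2][1]: acc=151 h=6 v=151
  t=4 PE[2][2]: acc=94 h=9 v=94
  t=5 PE[1][2]: acc=48 h=7 v=48
  t=5 PE[2][1]: acc=100 h=5 v=100
  t=5 PE[2][2]: acc=88 h=6 v=88
  t=6 PE[1][2]: acc=0 h=0 v=0
  t=6 PE[2][1]: acc=0 h=0 v=0
  t=6 PE[2][2]: acc=58 h=5 v=58

PE[2][2].acc = 58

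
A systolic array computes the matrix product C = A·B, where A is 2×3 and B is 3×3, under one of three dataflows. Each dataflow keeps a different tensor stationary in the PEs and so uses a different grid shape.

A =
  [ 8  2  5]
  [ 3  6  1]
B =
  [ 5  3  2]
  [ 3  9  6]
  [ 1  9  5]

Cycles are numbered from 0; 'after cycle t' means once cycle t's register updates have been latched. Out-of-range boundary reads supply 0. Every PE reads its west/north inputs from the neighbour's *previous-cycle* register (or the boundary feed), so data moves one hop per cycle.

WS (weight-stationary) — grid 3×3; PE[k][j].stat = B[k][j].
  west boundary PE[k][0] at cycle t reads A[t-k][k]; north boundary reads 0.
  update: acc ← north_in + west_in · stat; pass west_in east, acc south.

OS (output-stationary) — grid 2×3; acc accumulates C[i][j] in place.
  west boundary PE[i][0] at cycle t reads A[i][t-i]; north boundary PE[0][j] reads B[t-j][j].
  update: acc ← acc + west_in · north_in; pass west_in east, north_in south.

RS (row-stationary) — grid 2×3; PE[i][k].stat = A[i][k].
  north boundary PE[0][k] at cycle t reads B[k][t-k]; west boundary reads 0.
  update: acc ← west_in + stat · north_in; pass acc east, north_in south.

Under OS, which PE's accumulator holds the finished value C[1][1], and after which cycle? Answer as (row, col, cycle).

OS — PE[1][1] is where C[1][1] collects:
  [0] (1,1) acc=0 (h:0 v:0)
  [1] (1,1) acc=0 (h:0 v:0)
  [2] (1,1) acc=9 (h:3 v:3)
  [3] (1,1) acc=63 (h:6 v:9)
  [4] (1,1) acc=72 (h:1 v:9)

(row, col, cycle) = (1, 1, 4)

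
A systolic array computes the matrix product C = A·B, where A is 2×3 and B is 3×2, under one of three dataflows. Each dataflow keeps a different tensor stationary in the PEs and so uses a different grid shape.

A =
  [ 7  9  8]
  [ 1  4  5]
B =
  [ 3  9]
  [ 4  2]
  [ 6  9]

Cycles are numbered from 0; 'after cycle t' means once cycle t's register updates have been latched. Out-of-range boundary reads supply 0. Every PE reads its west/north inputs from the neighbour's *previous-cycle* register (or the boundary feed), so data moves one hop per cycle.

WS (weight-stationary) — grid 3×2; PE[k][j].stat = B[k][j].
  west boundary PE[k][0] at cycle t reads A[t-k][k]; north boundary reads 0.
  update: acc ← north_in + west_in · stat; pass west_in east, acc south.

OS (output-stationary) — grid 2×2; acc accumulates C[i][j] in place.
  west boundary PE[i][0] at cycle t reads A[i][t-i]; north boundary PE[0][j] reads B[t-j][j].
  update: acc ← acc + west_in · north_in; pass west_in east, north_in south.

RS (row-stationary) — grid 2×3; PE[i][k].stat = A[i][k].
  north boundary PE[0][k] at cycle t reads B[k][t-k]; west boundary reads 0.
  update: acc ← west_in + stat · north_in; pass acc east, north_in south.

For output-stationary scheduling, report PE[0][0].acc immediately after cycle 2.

PE[0][0].acc = 105

Tracing OS — 2×2 array, target PE[0][0]:
  cycle 0: PE[0][0] → acc 21, east 7, south 3
  cycle 1: PE[0][0] → acc 57, east 9, south 4
  cycle 2: PE[0][0] → acc 105, east 8, south 6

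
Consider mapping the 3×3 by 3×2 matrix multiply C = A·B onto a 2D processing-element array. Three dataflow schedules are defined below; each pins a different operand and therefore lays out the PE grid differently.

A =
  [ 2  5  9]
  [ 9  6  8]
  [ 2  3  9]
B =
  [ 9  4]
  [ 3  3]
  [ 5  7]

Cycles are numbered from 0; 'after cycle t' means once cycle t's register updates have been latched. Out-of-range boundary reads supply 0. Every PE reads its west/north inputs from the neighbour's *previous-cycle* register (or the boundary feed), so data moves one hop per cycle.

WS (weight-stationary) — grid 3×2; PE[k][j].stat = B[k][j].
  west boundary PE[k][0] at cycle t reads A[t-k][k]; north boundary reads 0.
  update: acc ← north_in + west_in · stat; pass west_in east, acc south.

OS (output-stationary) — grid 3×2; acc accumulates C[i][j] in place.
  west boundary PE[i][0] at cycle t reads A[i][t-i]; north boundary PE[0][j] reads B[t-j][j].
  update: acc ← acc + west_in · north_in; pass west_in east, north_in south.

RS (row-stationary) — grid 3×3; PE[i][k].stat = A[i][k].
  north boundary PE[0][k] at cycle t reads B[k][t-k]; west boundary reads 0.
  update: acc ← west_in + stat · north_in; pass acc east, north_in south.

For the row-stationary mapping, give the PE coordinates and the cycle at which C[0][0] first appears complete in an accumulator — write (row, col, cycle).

RS — PE[0][2] is where C[0][0] collects:
  0: (0,2).acc=0  regs=<0,0>
  1: (0,2).acc=0  regs=<0,0>
  2: (0,2).acc=78  regs=<78,5>

(row, col, cycle) = (0, 2, 2)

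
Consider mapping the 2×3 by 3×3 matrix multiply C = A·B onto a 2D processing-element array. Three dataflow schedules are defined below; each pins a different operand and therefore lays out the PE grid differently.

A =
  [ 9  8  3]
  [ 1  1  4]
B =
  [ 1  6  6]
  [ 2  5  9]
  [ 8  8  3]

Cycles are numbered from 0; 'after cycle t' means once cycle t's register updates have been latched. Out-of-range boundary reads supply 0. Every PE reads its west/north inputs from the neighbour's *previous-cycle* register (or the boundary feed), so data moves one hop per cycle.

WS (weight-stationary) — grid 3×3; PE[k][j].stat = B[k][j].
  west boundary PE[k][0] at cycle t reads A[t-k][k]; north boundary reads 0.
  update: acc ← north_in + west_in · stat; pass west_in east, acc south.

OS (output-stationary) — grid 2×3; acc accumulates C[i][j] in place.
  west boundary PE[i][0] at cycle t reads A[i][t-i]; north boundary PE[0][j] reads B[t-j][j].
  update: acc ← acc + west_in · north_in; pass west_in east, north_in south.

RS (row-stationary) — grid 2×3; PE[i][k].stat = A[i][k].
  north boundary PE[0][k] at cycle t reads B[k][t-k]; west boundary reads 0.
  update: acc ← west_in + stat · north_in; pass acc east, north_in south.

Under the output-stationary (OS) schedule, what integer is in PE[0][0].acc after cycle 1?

PE[0][0].acc = 25

OS on a 2×3 grid — tracing PE[0][0] and its feeders:
  [0] (0,0) acc=9 (h:9 v:1)
  [1] (0,0) acc=25 (h:8 v:2)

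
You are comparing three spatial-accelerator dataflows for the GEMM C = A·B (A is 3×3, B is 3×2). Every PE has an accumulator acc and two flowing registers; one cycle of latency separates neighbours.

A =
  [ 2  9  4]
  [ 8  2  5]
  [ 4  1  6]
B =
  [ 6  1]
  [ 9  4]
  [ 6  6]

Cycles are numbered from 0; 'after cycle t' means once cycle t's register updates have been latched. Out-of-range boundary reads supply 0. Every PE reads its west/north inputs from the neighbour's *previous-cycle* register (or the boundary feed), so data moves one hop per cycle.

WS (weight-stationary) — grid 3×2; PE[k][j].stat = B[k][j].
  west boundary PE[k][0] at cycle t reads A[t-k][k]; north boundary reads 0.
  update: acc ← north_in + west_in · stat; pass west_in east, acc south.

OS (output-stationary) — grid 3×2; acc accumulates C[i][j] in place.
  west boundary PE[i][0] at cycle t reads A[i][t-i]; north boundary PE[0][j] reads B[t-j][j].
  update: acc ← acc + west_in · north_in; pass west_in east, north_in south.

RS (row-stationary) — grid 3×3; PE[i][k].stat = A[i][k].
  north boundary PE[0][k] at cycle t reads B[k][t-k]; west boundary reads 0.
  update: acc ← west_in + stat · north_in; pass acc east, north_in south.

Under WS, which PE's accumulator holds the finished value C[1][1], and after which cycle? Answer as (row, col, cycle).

WS: C[1][1] accumulates in PE[2][1]:
  [0] (2,1) acc=0 (h:0 v:0)
  [1] (2,1) acc=0 (h:0 v:0)
  [2] (2,1) acc=0 (h:0 v:0)
  [3] (2,1) acc=62 (h:4 v:62)
  [4] (2,1) acc=46 (h:5 v:46)

(row, col, cycle) = (2, 1, 4)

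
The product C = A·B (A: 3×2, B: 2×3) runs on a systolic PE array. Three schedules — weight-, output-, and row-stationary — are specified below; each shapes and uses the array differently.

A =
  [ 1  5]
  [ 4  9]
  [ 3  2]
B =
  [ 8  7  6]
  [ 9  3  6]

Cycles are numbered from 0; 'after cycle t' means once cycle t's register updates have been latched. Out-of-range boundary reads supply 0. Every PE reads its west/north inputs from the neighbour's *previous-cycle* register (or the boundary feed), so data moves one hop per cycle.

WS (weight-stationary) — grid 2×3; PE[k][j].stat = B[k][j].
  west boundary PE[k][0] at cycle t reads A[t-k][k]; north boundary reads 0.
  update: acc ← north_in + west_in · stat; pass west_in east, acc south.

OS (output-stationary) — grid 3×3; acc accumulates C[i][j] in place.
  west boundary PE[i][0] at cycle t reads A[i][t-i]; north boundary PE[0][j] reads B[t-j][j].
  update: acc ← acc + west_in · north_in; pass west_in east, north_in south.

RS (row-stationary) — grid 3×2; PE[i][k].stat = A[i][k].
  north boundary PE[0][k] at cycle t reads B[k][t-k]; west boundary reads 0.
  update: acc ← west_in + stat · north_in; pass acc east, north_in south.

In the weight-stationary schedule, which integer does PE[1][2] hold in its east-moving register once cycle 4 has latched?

register = 9

WS on a 2×3 grid — tracing PE[1][2] and its feeders:
  after 0 — PE[0][2] acc=0, pass-E 0, pass-S 0
  after 0 — PE[1][1] acc=0, pass-E 0, pass-S 0
  after 0 — PE[1][2] acc=0, pass-E 0, pass-S 0
  after 1 — PE[0][2] acc=0, pass-E 0, pass-S 0
  after 1 — PE[1][1] acc=0, pass-E 0, pass-S 0
  after 1 — PE[1][2] acc=0, pass-E 0, pass-S 0
  after 2 — PE[0][2] acc=6, pass-E 1, pass-S 6
  after 2 — PE[1][1] acc=22, pass-E 5, pass-S 22
  after 2 — PE[1][2] acc=0, pass-E 0, pass-S 0
  after 3 — PE[0][2] acc=24, pass-E 4, pass-S 24
  after 3 — PE[1][1] acc=55, pass-E 9, pass-S 55
  after 3 — PE[1][2] acc=36, pass-E 5, pass-S 36
  after 4 — PE[0][2] acc=18, pass-E 3, pass-S 18
  after 4 — PE[1][1] acc=27, pass-E 2, pass-S 27
  after 4 — PE[1][2] acc=78, pass-E 9, pass-S 78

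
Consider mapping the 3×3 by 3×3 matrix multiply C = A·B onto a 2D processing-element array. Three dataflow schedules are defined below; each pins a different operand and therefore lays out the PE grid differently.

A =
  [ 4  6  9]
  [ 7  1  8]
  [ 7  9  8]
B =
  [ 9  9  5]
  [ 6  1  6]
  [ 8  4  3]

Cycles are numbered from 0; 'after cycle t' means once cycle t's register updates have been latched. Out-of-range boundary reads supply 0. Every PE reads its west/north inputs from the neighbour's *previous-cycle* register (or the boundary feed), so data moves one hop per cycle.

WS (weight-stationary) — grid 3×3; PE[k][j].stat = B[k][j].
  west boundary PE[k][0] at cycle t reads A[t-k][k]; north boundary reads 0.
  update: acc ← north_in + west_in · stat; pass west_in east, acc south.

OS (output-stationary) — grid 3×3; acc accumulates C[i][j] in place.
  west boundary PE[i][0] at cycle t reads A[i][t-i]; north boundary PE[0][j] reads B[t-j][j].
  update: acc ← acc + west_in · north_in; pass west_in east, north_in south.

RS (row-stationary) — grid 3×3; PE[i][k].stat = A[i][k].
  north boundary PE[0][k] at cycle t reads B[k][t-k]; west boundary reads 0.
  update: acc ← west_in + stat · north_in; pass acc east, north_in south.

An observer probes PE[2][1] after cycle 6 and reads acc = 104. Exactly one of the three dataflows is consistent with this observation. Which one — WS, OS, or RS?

Under WS (3×3), PE[2][1]:
  [0] (2,1) acc=0 (h:0 v:0)
  [1] (2,1) acc=0 (h:0 v:0)
  [2] (2,1) acc=0 (h:0 v:0)
  [3] (2,1) acc=78 (h:9 v:78)
  [4] (2,1) acc=96 (h:8 v:96)
  [5] (2,1) acc=104 (h:8 v:104)
  [6] (2,1) acc=0 (h:0 v:0)
Under OS (3×3), PE[2][1]:
  [0] (2,1) acc=0 (h:0 v:0)
  [1] (2,1) acc=0 (h:0 v:0)
  [2] (2,1) acc=0 (h:0 v:0)
  [3] (2,1) acc=63 (h:7 v:9)
  [4] (2,1) acc=72 (h:9 v:1)
  [5] (2,1) acc=104 (h:8 v:4)
  [6] (2,1) acc=104 (h:0 v:0)
Under RS (3×3), PE[2][1]:
  [0] (2,1) acc=0 (h:0 v:0)
  [1] (2,1) acc=0 (h:0 v:0)
  [2] (2,1) acc=0 (h:0 v:0)
  [3] (2,1) acc=117 (h:117 v:6)
  [4] (2,1) acc=72 (h:72 v:1)
  [5] (2,1) acc=89 (h:89 v:6)
  [6] (2,1) acc=0 (h:0 v:0)

dataflow = OS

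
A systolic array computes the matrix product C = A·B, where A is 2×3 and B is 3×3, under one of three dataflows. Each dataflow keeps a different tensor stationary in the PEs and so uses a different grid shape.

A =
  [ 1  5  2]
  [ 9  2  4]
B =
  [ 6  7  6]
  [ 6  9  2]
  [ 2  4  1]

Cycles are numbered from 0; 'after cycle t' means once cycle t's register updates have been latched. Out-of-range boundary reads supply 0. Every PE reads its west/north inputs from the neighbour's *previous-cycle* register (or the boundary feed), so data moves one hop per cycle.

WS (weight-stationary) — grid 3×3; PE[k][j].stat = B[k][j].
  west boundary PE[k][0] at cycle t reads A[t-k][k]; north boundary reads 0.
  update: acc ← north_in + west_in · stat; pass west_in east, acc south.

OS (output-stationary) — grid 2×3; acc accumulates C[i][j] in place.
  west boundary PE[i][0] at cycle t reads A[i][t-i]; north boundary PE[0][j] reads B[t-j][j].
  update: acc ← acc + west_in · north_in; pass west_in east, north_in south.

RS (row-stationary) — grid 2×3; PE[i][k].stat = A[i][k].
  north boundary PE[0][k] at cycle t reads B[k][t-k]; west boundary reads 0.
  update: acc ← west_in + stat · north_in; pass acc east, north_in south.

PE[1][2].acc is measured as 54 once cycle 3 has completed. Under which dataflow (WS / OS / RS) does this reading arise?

— WS: 3×3; PE[1][2] trace:
  [0] (1,2) acc=0 (h:0 v:0)
  [1] (1,2) acc=0 (h:0 v:0)
  [2] (1,2) acc=0 (h:0 v:0)
  [3] (1,2) acc=16 (h:5 v:16)
— OS: 2×3; PE[1][2] trace:
  [0] (1,2) acc=0 (h:0 v:0)
  [1] (1,2) acc=0 (h:0 v:0)
  [2] (1,2) acc=0 (h:0 v:0)
  [3] (1,2) acc=54 (h:9 v:6)
— RS: 2×3; PE[1][2] trace:
  [0] (1,2) acc=0 (h:0 v:0)
  [1] (1,2) acc=0 (h:0 v:0)
  [2] (1,2) acc=0 (h:0 v:0)
  [3] (1,2) acc=74 (h:74 v:2)

dataflow = OS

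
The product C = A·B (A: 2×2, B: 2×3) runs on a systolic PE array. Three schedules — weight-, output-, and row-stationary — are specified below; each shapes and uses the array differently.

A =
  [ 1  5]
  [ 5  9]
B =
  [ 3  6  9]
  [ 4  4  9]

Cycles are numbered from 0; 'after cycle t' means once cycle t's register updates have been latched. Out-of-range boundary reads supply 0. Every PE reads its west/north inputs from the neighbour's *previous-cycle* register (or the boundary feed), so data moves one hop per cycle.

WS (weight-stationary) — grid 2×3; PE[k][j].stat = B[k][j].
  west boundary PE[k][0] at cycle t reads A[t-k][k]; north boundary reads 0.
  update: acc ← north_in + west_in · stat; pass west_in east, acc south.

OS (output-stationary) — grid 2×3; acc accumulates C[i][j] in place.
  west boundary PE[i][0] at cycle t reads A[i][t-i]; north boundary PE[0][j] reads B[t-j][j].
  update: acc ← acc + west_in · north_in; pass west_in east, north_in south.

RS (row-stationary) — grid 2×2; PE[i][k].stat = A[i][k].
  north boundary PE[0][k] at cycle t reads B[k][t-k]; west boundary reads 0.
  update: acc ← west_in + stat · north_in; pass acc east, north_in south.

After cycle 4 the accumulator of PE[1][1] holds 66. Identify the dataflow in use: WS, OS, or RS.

— WS: 2×3; PE[1][1] trace:
  t=0 PE[1][1]: acc=0 h=0 v=0
  t=1 PE[1][1]: acc=0 h=0 v=0
  t=2 PE[1][1]: acc=26 h=5 v=26
  t=3 PE[1][1]: acc=66 h=9 v=66
  t=4 PE[1][1]: acc=0 h=0 v=0
— OS: 2×3; PE[1][1] trace:
  t=0 PE[1][1]: acc=0 h=0 v=0
  t=1 PE[1][1]: acc=0 h=0 v=0
  t=2 PE[1][1]: acc=30 h=5 v=6
  t=3 PE[1][1]: acc=66 h=9 v=4
  t=4 PE[1][1]: acc=66 h=0 v=0
— RS: 2×2; PE[1][1] trace:
  t=0 PE[1][1]: acc=0 h=0 v=0
  t=1 PE[1][1]: acc=0 h=0 v=0
  t=2 PE[1][1]: acc=51 h=51 v=4
  t=3 PE[1][1]: acc=66 h=66 v=4
  t=4 PE[1][1]: acc=126 h=126 v=9

dataflow = OS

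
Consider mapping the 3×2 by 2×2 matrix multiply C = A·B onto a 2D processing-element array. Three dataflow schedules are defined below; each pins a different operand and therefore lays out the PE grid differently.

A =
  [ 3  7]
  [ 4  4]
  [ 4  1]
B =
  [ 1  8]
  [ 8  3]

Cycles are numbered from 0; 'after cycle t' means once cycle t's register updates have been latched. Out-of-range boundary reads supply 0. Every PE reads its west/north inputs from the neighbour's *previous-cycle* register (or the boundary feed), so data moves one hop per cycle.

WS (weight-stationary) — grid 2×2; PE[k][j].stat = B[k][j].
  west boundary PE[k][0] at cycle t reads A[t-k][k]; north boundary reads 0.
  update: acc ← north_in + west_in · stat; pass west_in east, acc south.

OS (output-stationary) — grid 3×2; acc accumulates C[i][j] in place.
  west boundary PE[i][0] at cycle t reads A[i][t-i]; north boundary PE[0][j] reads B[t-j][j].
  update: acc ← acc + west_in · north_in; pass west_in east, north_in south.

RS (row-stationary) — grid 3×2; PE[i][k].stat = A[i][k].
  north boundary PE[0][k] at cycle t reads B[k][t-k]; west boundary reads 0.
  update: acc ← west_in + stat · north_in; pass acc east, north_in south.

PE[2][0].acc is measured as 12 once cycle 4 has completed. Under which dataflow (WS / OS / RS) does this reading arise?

dataflow = OS

WS (2×2): PE[2][0] does not exist.
Under OS (3×2), PE[2][0]:
  @0  [2,0]  acc 0  |  →0  ↓0
  @1  [2,0]  acc 0  |  →0  ↓0
  @2  [2,0]  acc 4  |  →4  ↓1
  @3  [2,0]  acc 12  |  →1  ↓8
  @4  [2,0]  acc 12  |  →0  ↓0
Under RS (3×2), PE[2][0]:
  @0  [2,0]  acc 0  |  →0  ↓0
  @1  [2,0]  acc 0  |  →0  ↓0
  @2  [2,0]  acc 4  |  →4  ↓1
  @3  [2,0]  acc 32  |  →32  ↓8
  @4  [2,0]  acc 0  |  →0  ↓0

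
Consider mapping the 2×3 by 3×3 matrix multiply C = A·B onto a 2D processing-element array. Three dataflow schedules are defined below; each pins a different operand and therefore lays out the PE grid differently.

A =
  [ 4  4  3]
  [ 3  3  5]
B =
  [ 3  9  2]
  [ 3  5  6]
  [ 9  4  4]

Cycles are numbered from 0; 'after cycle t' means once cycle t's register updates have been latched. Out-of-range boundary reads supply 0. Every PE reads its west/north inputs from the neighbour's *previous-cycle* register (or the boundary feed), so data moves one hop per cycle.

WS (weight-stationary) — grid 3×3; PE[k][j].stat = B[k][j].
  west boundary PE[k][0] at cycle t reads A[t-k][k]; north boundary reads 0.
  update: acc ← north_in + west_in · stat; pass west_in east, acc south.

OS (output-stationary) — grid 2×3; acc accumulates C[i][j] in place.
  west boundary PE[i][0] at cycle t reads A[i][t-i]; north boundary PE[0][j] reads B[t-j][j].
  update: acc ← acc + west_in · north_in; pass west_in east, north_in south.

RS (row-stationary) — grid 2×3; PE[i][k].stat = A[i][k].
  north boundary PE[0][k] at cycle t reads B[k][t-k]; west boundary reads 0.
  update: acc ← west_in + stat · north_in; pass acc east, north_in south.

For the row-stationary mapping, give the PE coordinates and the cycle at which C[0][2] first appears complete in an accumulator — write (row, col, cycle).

(row, col, cycle) = (0, 2, 4)

Under RS, C[0][2] lands at PE[0][2]:
  [0] (0,2) acc=0 (h:0 v:0)
  [1] (0,2) acc=0 (h:0 v:0)
  [2] (0,2) acc=51 (h:51 v:9)
  [3] (0,2) acc=68 (h:68 v:4)
  [4] (0,2) acc=44 (h:44 v:4)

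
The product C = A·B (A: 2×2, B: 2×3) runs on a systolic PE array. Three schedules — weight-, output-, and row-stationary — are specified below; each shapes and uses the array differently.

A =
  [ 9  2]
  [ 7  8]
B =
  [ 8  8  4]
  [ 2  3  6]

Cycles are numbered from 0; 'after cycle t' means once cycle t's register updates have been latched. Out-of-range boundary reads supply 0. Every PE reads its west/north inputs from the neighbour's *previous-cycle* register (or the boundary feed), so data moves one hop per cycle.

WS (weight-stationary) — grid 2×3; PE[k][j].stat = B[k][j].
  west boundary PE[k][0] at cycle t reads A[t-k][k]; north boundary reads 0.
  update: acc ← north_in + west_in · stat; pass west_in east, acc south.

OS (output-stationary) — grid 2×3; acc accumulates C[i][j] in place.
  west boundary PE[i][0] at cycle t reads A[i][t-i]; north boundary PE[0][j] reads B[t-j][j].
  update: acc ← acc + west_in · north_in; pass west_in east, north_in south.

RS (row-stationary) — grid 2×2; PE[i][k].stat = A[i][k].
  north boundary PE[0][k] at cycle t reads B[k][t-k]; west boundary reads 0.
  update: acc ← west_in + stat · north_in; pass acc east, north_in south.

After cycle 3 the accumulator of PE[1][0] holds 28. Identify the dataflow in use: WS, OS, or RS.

— WS: 2×3; PE[1][0] trace:
  @0  [1,0]  acc 0  |  →0  ↓0
  @1  [1,0]  acc 76  |  →2  ↓76
  @2  [1,0]  acc 72  |  →8  ↓72
  @3  [1,0]  acc 0  |  →0  ↓0
— OS: 2×3; PE[1][0] trace:
  @0  [1,0]  acc 0  |  →0  ↓0
  @1  [1,0]  acc 56  |  →7  ↓8
  @2  [1,0]  acc 72  |  →8  ↓2
  @3  [1,0]  acc 72  |  →0  ↓0
— RS: 2×2; PE[1][0] trace:
  @0  [1,0]  acc 0  |  →0  ↓0
  @1  [1,0]  acc 56  |  →56  ↓8
  @2  [1,0]  acc 56  |  →56  ↓8
  @3  [1,0]  acc 28  |  →28  ↓4

dataflow = RS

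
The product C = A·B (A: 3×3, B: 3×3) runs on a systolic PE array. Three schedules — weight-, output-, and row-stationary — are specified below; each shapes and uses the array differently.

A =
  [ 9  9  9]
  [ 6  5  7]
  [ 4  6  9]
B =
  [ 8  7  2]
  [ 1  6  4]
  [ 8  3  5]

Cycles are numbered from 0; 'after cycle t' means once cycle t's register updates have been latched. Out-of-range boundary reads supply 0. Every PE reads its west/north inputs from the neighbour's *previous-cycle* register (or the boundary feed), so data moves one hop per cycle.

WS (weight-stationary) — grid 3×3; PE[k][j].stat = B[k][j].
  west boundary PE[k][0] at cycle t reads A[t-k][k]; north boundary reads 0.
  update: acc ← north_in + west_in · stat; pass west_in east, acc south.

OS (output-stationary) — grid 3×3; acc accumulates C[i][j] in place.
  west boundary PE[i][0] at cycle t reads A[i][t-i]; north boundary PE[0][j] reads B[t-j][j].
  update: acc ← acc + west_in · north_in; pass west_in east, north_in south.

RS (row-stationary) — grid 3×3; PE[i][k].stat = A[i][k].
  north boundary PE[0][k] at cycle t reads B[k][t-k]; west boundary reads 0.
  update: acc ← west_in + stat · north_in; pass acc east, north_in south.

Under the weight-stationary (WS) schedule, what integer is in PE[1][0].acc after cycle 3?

PE[1][0].acc = 38

Tracing WS — 3×3 array, target PE[1][0]:
  c0 r0c0: 72 / 9 / 72
  c0 r1c0: 0 / 0 / 0
  c1 r0c0: 48 / 6 / 48
  c1 r1c0: 81 / 9 / 81
  c2 r0c0: 32 / 4 / 32
  c2 r1c0: 53 / 5 / 53
  c3 r0c0: 0 / 0 / 0
  c3 r1c0: 38 / 6 / 38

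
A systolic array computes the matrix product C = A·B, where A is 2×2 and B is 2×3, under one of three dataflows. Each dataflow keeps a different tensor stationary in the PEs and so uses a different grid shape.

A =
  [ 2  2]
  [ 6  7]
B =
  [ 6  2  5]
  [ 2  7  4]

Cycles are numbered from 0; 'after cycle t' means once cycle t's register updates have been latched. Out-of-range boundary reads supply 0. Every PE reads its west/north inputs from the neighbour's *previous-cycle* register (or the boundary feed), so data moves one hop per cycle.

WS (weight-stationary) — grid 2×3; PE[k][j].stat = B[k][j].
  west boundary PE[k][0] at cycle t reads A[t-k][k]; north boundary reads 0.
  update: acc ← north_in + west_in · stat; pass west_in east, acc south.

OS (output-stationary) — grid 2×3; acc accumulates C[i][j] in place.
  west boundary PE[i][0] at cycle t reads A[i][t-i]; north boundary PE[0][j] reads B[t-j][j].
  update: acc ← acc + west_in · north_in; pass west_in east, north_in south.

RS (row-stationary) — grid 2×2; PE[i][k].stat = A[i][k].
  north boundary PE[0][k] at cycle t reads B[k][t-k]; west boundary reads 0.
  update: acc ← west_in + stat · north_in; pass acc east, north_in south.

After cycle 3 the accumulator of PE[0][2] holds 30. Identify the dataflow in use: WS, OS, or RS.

dataflow = WS

WS [2×3] PE[0][2] across cycles:
  after 0 — PE[0][2] acc=0, pass-E 0, pass-S 0
  after 1 — PE[0][2] acc=0, pass-E 0, pass-S 0
  after 2 — PE[0][2] acc=10, pass-E 2, pass-S 10
  after 3 — PE[0][2] acc=30, pass-E 6, pass-S 30
OS [2×3] PE[0][2] across cycles:
  after 0 — PE[0][2] acc=0, pass-E 0, pass-S 0
  after 1 — PE[0][2] acc=0, pass-E 0, pass-S 0
  after 2 — PE[0][2] acc=10, pass-E 2, pass-S 5
  after 3 — PE[0][2] acc=18, pass-E 2, pass-S 4
RS (2×2): PE[0][2] does not exist.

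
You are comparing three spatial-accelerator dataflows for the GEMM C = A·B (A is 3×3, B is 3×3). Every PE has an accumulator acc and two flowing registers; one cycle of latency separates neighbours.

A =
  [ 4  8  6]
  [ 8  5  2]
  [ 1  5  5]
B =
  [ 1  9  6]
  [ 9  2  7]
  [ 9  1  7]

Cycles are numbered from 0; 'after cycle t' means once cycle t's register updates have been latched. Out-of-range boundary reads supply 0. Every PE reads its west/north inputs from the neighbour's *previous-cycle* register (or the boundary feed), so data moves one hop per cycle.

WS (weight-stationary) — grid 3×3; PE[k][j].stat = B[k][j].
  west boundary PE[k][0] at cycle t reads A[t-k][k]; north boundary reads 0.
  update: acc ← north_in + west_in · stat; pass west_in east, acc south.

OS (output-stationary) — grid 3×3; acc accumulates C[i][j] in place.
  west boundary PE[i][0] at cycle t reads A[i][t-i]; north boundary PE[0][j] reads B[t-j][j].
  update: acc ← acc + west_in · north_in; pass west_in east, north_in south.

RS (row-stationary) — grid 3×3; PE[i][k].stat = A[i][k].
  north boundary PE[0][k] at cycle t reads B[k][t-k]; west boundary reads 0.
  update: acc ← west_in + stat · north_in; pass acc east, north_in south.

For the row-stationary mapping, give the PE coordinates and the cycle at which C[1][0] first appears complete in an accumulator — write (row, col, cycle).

RS: C[1][0] accumulates in PE[1][2]:
  t=0 PE[1][2]: acc=0 h=0 v=0
  t=1 PE[1][2]: acc=0 h=0 v=0
  t=2 PE[1][2]: acc=0 h=0 v=0
  t=3 PE[1][2]: acc=71 h=71 v=9

(row, col, cycle) = (1, 2, 3)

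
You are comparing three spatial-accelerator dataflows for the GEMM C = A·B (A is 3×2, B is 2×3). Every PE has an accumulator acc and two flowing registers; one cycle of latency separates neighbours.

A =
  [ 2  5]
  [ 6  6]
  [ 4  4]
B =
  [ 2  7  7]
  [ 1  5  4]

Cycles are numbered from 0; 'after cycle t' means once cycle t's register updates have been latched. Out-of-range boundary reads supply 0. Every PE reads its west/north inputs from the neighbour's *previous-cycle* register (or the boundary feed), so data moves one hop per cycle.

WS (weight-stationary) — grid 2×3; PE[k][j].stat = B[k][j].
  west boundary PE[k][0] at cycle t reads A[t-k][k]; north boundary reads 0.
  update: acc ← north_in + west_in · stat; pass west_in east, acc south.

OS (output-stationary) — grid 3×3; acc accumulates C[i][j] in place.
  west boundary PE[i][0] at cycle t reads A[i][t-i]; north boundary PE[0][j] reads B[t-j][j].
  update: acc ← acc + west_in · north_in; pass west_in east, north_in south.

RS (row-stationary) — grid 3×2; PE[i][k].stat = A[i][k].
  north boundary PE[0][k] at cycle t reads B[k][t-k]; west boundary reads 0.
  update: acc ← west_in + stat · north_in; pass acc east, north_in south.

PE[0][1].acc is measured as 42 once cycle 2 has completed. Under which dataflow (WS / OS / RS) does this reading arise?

WS [2×3] PE[0][1] across cycles:
  [0] (0,1) acc=0 (h:0 v:0)
  [1] (0,1) acc=14 (h:2 v:14)
  [2] (0,1) acc=42 (h:6 v:42)
OS [3×3] PE[0][1] across cycles:
  [0] (0,1) acc=0 (h:0 v:0)
  [1] (0,1) acc=14 (h:2 v:7)
  [2] (0,1) acc=39 (h:5 v:5)
RS [3×2] PE[0][1] across cycles:
  [0] (0,1) acc=0 (h:0 v:0)
  [1] (0,1) acc=9 (h:9 v:1)
  [2] (0,1) acc=39 (h:39 v:5)

dataflow = WS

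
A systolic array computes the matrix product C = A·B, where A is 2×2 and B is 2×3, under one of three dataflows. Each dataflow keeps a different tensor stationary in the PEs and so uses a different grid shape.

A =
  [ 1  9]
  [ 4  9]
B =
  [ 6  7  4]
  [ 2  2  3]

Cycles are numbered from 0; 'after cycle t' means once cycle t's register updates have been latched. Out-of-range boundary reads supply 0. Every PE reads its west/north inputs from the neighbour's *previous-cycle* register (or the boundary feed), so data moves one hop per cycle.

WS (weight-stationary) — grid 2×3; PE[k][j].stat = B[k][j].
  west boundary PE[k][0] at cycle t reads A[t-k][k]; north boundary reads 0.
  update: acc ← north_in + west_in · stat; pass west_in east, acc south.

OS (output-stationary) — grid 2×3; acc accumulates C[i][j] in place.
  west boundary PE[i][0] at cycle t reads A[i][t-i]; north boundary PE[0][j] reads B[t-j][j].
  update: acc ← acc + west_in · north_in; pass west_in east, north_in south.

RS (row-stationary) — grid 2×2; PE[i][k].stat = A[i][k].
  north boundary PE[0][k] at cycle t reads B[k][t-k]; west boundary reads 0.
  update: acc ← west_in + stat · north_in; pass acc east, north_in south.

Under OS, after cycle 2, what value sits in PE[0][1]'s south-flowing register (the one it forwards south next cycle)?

OS 2×3: PE[0][1] cycle-by-cycle (with neighbour feeds):
  cycle 0: PE[0][0] → acc 6, east 1, south 6
  cycle 0: PE[0][1] → acc 0, east 0, south 0
  cycle 1: PE[0][0] → acc 24, east 9, south 2
  cycle 1: PE[0][1] → acc 7, east 1, south 7
  cycle 2: PE[0][0] → acc 24, east 0, south 0
  cycle 2: PE[0][1] → acc 25, east 9, south 2

register = 2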